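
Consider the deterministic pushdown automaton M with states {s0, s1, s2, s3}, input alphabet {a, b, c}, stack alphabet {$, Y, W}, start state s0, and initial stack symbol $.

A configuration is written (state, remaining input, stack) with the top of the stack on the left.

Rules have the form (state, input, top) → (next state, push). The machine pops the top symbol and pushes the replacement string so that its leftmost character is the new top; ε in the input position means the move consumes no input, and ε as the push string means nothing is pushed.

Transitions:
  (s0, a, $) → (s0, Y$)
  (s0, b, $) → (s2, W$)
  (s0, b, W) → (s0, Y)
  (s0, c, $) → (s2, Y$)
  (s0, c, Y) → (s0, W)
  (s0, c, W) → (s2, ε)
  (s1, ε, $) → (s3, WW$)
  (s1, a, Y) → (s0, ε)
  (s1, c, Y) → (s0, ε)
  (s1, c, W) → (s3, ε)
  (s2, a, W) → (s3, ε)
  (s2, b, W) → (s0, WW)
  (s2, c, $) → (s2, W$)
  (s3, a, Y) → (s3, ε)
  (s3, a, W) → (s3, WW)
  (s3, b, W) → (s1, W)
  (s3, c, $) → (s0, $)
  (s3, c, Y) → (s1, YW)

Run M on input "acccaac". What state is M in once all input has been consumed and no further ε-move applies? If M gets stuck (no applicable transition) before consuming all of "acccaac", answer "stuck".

stuck

(s0, acccaac, $) ⊢ (s0, cccaac, Y$) ⊢ (s0, ccaac, W$) ⊢ (s2, caac, $) ⊢ (s2, aac, W$) ⊢ (s3, ac, $)
No transition for (s3, a, top $); M blocks with input ac remaining.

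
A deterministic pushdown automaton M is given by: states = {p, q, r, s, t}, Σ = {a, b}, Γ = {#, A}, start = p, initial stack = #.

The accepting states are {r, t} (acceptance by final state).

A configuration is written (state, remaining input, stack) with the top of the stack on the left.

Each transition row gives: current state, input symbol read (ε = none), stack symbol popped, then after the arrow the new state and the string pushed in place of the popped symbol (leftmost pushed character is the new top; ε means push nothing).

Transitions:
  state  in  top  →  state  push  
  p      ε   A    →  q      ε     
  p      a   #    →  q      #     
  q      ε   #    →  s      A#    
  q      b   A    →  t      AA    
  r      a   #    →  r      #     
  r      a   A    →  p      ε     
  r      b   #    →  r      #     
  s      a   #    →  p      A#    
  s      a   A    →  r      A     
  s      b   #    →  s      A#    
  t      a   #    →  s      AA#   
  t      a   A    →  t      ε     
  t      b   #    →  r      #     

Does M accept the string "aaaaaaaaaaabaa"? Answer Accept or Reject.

(p, aaaaaaaaaaabaa, #)
  read a, top #: go to q, push # → (q, aaaaaaaaaabaa, #)
  ε-move, top #: go to s, push A# → (s, aaaaaaaaaabaa, A#)
  read a, top A: go to r, push A → (r, aaaaaaaaabaa, A#)
  read a, top A: go to p, push ε → (p, aaaaaaaabaa, #)
  read a, top #: go to q, push # → (q, aaaaaaabaa, #)
  ε-move, top #: go to s, push A# → (s, aaaaaaabaa, A#)
  read a, top A: go to r, push A → (r, aaaaaabaa, A#)
  read a, top A: go to p, push ε → (p, aaaaabaa, #)
  read a, top #: go to q, push # → (q, aaaabaa, #)
  ε-move, top #: go to s, push A# → (s, aaaabaa, A#)
  read a, top A: go to r, push A → (r, aaabaa, A#)
  read a, top A: go to p, push ε → (p, aabaa, #)
  read a, top #: go to q, push # → (q, abaa, #)
  ε-move, top #: go to s, push A# → (s, abaa, A#)
  read a, top A: go to r, push A → (r, baa, A#)
No transition applies at (r, baa, A#); input not fully consumed.

Reject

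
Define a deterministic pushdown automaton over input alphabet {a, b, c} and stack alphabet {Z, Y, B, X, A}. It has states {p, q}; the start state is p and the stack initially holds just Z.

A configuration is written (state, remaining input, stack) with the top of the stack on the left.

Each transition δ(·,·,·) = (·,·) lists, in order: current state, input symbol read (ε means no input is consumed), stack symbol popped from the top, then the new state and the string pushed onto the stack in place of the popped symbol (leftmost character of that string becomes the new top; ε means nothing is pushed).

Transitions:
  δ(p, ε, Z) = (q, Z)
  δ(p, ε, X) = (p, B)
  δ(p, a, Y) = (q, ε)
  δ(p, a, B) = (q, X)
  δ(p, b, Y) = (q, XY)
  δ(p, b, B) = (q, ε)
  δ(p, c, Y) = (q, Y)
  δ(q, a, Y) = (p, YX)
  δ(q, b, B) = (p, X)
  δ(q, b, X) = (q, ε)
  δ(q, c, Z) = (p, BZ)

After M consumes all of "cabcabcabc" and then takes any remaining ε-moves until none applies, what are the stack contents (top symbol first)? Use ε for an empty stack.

BZ

(p, cabcabcabc, Z)
  ε-move, top Z: go to q, push Z → (q, cabcabcabc, Z)
  read c, top Z: go to p, push BZ → (p, abcabcabc, BZ)
  read a, top B: go to q, push X → (q, bcabcabc, XZ)
  read b, top X: go to q, push ε → (q, cabcabc, Z)
  read c, top Z: go to p, push BZ → (p, abcabc, BZ)
  read a, top B: go to q, push X → (q, bcabc, XZ)
  read b, top X: go to q, push ε → (q, cabc, Z)
  read c, top Z: go to p, push BZ → (p, abc, BZ)
  read a, top B: go to q, push X → (q, bc, XZ)
  read b, top X: go to q, push ε → (q, c, Z)
  read c, top Z: go to p, push BZ → (p, ε, BZ)
All input consumed in state p with stack BZ.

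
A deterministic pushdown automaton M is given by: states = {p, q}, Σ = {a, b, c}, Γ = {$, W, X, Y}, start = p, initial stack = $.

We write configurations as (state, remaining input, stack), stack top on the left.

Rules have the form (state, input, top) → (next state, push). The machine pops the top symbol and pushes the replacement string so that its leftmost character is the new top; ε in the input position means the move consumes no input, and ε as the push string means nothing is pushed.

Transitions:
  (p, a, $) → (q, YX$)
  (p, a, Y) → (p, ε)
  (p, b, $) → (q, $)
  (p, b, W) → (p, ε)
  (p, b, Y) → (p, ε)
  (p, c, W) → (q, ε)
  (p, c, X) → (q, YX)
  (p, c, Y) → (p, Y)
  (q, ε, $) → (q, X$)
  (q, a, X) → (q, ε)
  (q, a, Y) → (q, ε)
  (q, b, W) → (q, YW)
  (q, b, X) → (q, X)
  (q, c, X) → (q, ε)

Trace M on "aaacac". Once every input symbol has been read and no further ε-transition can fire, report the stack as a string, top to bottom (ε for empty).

(p, aaacac, $) ⊢ (q, aacac, YX$) ⊢ (q, acac, X$) ⊢ (q, cac, $) ⊢ (q, cac, X$) ⊢ (q, ac, $) ⊢ (q, ac, X$) ⊢ (q, c, $) ⊢ (q, c, X$) ⊢ (q, ε, $) ⊢ (q, ε, X$)
All input consumed in state q with stack X$.

X$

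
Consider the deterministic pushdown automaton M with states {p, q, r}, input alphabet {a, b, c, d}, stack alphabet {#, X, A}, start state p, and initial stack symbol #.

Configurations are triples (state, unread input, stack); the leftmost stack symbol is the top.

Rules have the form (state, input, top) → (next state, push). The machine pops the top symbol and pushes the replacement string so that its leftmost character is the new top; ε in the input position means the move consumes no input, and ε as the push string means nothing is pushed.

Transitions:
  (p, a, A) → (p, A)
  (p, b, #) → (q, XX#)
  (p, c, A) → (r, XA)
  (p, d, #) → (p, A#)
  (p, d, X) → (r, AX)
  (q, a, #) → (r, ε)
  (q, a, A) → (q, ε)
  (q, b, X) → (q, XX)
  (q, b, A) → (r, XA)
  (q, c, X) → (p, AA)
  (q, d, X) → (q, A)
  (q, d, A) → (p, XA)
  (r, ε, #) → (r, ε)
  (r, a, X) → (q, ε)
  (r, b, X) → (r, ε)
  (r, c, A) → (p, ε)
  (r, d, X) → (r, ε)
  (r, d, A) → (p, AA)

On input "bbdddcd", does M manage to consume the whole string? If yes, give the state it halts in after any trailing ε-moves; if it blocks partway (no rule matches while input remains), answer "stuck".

r

(p, bbdddcd, #)
  read b, top #: go to q, push XX# → (q, bdddcd, XX#)
  read b, top X: go to q, push XX → (q, dddcd, XXX#)
  read d, top X: go to q, push A → (q, ddcd, AXX#)
  read d, top A: go to p, push XA → (p, dcd, XAXX#)
  read d, top X: go to r, push AX → (r, cd, AXAXX#)
  read c, top A: go to p, push ε → (p, d, XAXX#)
  read d, top X: go to r, push AX → (r, ε, AXAXX#)
All input consumed; M is in state r.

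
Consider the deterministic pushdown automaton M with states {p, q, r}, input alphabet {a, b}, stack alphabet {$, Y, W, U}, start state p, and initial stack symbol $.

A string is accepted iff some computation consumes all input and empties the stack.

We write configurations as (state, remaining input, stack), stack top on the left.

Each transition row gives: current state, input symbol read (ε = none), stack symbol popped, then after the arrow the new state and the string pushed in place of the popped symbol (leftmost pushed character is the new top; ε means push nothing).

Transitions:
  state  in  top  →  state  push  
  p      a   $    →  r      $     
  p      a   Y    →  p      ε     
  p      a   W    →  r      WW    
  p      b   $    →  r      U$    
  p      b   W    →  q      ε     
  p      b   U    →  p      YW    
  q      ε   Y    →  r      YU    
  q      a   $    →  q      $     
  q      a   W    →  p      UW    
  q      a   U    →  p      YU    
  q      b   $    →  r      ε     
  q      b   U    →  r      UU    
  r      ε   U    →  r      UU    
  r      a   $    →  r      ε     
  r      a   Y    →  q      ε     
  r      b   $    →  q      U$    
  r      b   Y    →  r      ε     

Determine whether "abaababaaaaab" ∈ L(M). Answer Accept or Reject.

(p, abaababaaaaab, $)
  read a, top $: go to r, push $ → (r, baababaaaaab, $)
  read b, top $: go to q, push U$ → (q, aababaaaaab, U$)
  read a, top U: go to p, push YU → (p, ababaaaaab, YU$)
  read a, top Y: go to p, push ε → (p, babaaaaab, U$)
  read b, top U: go to p, push YW → (p, abaaaaab, YW$)
  read a, top Y: go to p, push ε → (p, baaaaab, W$)
  read b, top W: go to q, push ε → (q, aaaaab, $)
  read a, top $: go to q, push $ → (q, aaaab, $)
  read a, top $: go to q, push $ → (q, aaab, $)
  read a, top $: go to q, push $ → (q, aab, $)
  read a, top $: go to q, push $ → (q, ab, $)
  read a, top $: go to q, push $ → (q, b, $)
  read b, top $: go to r, push ε → (r, ε, ε)
All input consumed and the stack is empty.

Accept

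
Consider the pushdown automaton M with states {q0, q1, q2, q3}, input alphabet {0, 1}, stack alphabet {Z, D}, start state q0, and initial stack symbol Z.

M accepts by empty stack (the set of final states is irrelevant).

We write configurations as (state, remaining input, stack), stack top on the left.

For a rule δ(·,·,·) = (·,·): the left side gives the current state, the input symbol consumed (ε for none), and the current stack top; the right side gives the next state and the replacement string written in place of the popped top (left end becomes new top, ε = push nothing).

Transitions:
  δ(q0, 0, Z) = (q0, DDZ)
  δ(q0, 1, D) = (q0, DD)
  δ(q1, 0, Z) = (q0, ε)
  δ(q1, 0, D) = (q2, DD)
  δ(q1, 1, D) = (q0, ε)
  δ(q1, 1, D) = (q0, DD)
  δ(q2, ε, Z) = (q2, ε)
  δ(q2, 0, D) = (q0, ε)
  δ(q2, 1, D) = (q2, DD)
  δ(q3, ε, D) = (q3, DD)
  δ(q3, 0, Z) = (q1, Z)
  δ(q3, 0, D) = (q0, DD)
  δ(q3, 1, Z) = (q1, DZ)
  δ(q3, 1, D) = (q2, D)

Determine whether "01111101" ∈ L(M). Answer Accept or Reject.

No computation consumes all input and empties the stack.

Reject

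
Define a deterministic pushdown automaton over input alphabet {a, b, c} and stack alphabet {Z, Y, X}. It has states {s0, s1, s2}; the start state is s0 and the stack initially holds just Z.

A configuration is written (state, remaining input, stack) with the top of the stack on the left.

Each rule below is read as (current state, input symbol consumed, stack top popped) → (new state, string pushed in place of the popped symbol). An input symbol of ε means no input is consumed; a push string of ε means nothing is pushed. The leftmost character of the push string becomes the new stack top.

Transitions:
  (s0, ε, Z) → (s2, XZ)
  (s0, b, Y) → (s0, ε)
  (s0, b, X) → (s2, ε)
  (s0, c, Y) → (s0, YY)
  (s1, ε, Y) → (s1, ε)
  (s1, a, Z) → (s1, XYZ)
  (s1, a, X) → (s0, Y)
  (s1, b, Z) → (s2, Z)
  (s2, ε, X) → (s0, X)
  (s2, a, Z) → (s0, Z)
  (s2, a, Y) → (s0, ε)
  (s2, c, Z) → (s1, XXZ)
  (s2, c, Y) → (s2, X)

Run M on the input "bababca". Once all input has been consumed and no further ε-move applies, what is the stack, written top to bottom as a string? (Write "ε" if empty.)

(s0, bababca, Z)
  ε-move, top Z: go to s2, push XZ → (s2, bababca, XZ)
  ε-move, top X: go to s0, push X → (s0, bababca, XZ)
  read b, top X: go to s2, push ε → (s2, ababca, Z)
  read a, top Z: go to s0, push Z → (s0, babca, Z)
  ε-move, top Z: go to s2, push XZ → (s2, babca, XZ)
  ε-move, top X: go to s0, push X → (s0, babca, XZ)
  read b, top X: go to s2, push ε → (s2, abca, Z)
  read a, top Z: go to s0, push Z → (s0, bca, Z)
  ε-move, top Z: go to s2, push XZ → (s2, bca, XZ)
  ε-move, top X: go to s0, push X → (s0, bca, XZ)
  read b, top X: go to s2, push ε → (s2, ca, Z)
  read c, top Z: go to s1, push XXZ → (s1, a, XXZ)
  read a, top X: go to s0, push Y → (s0, ε, YXZ)
All input consumed in state s0 with stack YXZ.

YXZ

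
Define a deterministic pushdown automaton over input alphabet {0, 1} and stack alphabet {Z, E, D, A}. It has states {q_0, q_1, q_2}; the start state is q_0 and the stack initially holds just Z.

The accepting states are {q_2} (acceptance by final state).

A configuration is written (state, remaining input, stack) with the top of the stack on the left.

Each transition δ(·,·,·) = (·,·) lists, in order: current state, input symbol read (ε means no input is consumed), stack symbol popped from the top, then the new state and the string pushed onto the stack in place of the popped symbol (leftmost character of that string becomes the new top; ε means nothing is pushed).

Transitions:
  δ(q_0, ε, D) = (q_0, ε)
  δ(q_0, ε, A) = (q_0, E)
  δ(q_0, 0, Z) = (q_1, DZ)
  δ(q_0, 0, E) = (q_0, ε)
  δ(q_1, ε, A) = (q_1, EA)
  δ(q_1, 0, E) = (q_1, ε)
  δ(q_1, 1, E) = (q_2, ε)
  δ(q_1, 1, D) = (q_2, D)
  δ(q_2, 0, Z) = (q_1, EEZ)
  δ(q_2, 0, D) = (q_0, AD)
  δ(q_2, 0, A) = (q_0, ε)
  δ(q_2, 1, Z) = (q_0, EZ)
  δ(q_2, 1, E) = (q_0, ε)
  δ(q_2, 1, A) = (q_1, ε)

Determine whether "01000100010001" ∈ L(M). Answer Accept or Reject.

Accept

(q_0, 01000100010001, Z)
  read 0, top Z: go to q_1, push DZ → (q_1, 1000100010001, DZ)
  read 1, top D: go to q_2, push D → (q_2, 000100010001, DZ)
  read 0, top D: go to q_0, push AD → (q_0, 00100010001, ADZ)
  ε-move, top A: go to q_0, push E → (q_0, 00100010001, EDZ)
  read 0, top E: go to q_0, push ε → (q_0, 0100010001, DZ)
  ε-move, top D: go to q_0, push ε → (q_0, 0100010001, Z)
  read 0, top Z: go to q_1, push DZ → (q_1, 100010001, DZ)
  read 1, top D: go to q_2, push D → (q_2, 00010001, DZ)
  read 0, top D: go to q_0, push AD → (q_0, 0010001, ADZ)
  ε-move, top A: go to q_0, push E → (q_0, 0010001, EDZ)
  read 0, top E: go to q_0, push ε → (q_0, 010001, DZ)
  ε-move, top D: go to q_0, push ε → (q_0, 010001, Z)
  read 0, top Z: go to q_1, push DZ → (q_1, 10001, DZ)
  read 1, top D: go to q_2, push D → (q_2, 0001, DZ)
  read 0, top D: go to q_0, push AD → (q_0, 001, ADZ)
  ε-move, top A: go to q_0, push E → (q_0, 001, EDZ)
  read 0, top E: go to q_0, push ε → (q_0, 01, DZ)
  ε-move, top D: go to q_0, push ε → (q_0, 01, Z)
  read 0, top Z: go to q_1, push DZ → (q_1, 1, DZ)
  read 1, top D: go to q_2, push D → (q_2, ε, DZ)
All input consumed; state q_2 ∈ F.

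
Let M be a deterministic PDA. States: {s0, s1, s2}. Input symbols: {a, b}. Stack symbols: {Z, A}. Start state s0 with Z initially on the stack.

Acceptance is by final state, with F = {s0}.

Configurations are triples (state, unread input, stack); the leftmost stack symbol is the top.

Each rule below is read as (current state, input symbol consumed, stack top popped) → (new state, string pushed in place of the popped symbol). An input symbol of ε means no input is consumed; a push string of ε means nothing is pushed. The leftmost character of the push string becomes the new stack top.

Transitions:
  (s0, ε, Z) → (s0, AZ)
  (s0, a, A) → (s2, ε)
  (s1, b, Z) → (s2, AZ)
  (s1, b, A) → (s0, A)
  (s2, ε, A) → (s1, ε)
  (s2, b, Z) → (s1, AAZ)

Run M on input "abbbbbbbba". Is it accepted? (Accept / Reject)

(s0, abbbbbbbba, Z)
  ε-move, top Z: go to s0, push AZ → (s0, abbbbbbbba, AZ)
  read a, top A: go to s2, push ε → (s2, bbbbbbbba, Z)
  read b, top Z: go to s1, push AAZ → (s1, bbbbbbba, AAZ)
  read b, top A: go to s0, push A → (s0, bbbbbba, AAZ)
No transition applies at (s0, bbbbbba, AAZ); input not fully consumed.

Reject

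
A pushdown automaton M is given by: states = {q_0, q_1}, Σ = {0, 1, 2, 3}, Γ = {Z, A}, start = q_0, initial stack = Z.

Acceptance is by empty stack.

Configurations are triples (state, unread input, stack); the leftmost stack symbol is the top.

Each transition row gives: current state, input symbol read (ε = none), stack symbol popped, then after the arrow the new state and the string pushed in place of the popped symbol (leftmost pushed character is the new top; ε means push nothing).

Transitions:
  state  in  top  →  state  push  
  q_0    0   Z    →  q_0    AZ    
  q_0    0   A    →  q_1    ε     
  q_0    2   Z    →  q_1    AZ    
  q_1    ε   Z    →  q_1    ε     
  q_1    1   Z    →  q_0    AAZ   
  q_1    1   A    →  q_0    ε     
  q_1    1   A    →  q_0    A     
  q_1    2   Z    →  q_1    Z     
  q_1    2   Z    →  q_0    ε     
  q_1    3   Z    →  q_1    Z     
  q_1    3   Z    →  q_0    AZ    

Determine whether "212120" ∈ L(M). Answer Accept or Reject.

Reject

No computation consumes all input and empties the stack.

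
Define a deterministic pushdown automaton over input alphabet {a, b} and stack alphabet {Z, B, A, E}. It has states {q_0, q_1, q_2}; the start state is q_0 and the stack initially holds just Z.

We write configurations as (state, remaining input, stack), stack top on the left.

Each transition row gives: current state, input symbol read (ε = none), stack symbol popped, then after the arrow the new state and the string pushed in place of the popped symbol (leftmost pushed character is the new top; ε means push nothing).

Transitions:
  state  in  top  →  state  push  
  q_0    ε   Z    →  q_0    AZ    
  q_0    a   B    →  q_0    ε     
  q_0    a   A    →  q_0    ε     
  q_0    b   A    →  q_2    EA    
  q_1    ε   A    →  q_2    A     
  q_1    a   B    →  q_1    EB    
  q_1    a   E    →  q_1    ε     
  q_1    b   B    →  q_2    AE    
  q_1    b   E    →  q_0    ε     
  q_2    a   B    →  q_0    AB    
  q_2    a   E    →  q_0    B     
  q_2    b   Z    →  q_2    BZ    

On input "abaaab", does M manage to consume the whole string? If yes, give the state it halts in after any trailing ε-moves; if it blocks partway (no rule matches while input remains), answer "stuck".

q_2

(q_0, abaaab, Z) ⊢ (q_0, abaaab, AZ) ⊢ (q_0, baaab, Z) ⊢ (q_0, baaab, AZ) ⊢ (q_2, aaab, EAZ) ⊢ (q_0, aab, BAZ) ⊢ (q_0, ab, AZ) ⊢ (q_0, b, Z) ⊢ (q_0, b, AZ) ⊢ (q_2, ε, EAZ)
All input consumed; M is in state q_2.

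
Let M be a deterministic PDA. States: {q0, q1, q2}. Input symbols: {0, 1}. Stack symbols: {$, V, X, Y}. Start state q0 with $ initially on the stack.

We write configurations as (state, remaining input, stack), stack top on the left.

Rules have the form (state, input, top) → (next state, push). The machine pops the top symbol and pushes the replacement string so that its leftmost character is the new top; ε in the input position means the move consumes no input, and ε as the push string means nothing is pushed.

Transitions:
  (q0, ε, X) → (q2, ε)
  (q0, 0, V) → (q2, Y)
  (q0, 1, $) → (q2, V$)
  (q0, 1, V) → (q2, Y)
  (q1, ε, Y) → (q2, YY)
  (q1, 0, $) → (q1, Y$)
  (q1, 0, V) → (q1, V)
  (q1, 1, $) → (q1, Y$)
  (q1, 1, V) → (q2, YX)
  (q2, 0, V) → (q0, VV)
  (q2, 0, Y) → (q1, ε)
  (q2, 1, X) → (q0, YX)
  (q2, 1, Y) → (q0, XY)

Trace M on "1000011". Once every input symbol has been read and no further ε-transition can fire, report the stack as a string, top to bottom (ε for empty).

(q0, 1000011, $)
  read 1, top $: go to q2, push V$ → (q2, 000011, V$)
  read 0, top V: go to q0, push VV → (q0, 00011, VV$)
  read 0, top V: go to q2, push Y → (q2, 0011, YV$)
  read 0, top Y: go to q1, push ε → (q1, 011, V$)
  read 0, top V: go to q1, push V → (q1, 11, V$)
  read 1, top V: go to q2, push YX → (q2, 1, YX$)
  read 1, top Y: go to q0, push XY → (q0, ε, XYX$)
  ε-move, top X: go to q2, push ε → (q2, ε, YX$)
All input consumed in state q2 with stack YX$.

YX$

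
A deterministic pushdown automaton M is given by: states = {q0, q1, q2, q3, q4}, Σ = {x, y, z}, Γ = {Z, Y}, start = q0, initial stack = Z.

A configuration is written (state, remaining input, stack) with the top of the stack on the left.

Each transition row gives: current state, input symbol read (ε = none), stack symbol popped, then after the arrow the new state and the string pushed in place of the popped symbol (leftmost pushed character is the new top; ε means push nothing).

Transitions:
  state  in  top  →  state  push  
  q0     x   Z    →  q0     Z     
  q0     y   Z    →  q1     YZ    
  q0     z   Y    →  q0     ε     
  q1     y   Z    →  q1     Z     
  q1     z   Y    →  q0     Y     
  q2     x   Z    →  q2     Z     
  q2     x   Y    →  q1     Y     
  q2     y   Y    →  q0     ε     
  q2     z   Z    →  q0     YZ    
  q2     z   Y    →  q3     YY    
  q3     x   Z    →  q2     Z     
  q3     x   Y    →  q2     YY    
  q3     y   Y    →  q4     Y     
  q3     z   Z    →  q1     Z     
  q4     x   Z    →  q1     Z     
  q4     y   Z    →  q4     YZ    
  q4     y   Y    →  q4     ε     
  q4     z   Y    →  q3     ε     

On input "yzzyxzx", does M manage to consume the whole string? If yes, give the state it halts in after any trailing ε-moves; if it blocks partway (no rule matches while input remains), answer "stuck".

stuck

(q0, yzzyxzx, Z) ⊢ (q1, zzyxzx, YZ) ⊢ (q0, zyxzx, YZ) ⊢ (q0, yxzx, Z) ⊢ (q1, xzx, YZ)
No transition for (q1, x, top Y); M blocks with input xzx remaining.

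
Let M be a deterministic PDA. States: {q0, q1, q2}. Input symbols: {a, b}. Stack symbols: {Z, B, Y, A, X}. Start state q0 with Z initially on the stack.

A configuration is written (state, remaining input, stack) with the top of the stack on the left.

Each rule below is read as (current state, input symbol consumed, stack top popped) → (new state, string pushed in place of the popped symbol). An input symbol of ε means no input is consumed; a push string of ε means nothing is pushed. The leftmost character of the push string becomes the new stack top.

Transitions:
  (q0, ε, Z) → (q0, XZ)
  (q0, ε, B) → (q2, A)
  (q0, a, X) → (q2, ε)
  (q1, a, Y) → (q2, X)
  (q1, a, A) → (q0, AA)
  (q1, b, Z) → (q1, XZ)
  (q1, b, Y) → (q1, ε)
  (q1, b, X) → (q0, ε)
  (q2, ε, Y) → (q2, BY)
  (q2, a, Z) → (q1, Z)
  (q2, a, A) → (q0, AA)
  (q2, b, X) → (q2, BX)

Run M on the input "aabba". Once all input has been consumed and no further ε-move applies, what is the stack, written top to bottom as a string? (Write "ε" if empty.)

(q0, aabba, Z) ⊢ (q0, aabba, XZ) ⊢ (q2, abba, Z) ⊢ (q1, bba, Z) ⊢ (q1, ba, XZ) ⊢ (q0, a, Z) ⊢ (q0, a, XZ) ⊢ (q2, ε, Z)
All input consumed in state q2 with stack Z.

Z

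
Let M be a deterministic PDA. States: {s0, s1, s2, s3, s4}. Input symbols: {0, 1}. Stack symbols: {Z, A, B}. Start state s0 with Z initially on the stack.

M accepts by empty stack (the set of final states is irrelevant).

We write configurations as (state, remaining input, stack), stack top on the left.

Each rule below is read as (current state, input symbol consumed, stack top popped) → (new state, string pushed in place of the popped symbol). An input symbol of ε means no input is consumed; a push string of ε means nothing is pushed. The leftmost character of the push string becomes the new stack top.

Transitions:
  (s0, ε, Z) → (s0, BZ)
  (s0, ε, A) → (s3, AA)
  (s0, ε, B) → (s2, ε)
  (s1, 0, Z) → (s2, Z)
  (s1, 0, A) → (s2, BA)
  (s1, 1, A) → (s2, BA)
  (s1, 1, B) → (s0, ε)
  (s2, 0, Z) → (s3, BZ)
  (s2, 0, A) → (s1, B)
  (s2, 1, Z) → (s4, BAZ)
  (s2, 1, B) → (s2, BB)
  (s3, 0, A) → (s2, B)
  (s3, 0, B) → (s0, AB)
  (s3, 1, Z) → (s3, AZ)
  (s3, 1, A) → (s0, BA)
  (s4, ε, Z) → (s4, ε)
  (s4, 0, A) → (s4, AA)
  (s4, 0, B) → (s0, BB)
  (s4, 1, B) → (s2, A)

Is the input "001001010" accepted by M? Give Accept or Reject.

(s0, 001001010, Z)
  ε-move, top Z: go to s0, push BZ → (s0, 001001010, BZ)
  ε-move, top B: go to s2, push ε → (s2, 001001010, Z)
  read 0, top Z: go to s3, push BZ → (s3, 01001010, BZ)
  read 0, top B: go to s0, push AB → (s0, 1001010, ABZ)
  ε-move, top A: go to s3, push AA → (s3, 1001010, AABZ)
  read 1, top A: go to s0, push BA → (s0, 001010, BAABZ)
  ε-move, top B: go to s2, push ε → (s2, 001010, AABZ)
  read 0, top A: go to s1, push B → (s1, 01010, BABZ)
No transition applies at (s1, 01010, BABZ); input not fully consumed.

Reject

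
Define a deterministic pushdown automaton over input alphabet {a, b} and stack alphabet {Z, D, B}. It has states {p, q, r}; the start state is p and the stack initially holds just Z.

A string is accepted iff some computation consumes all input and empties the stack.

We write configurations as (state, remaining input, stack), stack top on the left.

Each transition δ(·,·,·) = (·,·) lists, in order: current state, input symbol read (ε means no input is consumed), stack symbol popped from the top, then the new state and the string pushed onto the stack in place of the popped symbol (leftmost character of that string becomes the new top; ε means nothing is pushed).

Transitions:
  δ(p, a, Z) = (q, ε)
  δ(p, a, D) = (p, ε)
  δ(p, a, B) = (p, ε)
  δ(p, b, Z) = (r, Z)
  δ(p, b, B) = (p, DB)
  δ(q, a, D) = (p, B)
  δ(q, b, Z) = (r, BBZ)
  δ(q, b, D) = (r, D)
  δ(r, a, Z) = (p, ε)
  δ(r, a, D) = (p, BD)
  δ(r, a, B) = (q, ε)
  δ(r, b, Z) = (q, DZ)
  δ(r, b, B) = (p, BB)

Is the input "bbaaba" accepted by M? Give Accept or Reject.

(p, bbaaba, Z)
  read b, top Z: go to r, push Z → (r, baaba, Z)
  read b, top Z: go to q, push DZ → (q, aaba, DZ)
  read a, top D: go to p, push B → (p, aba, BZ)
  read a, top B: go to p, push ε → (p, ba, Z)
  read b, top Z: go to r, push Z → (r, a, Z)
  read a, top Z: go to p, push ε → (p, ε, ε)
All input consumed and the stack is empty.

Accept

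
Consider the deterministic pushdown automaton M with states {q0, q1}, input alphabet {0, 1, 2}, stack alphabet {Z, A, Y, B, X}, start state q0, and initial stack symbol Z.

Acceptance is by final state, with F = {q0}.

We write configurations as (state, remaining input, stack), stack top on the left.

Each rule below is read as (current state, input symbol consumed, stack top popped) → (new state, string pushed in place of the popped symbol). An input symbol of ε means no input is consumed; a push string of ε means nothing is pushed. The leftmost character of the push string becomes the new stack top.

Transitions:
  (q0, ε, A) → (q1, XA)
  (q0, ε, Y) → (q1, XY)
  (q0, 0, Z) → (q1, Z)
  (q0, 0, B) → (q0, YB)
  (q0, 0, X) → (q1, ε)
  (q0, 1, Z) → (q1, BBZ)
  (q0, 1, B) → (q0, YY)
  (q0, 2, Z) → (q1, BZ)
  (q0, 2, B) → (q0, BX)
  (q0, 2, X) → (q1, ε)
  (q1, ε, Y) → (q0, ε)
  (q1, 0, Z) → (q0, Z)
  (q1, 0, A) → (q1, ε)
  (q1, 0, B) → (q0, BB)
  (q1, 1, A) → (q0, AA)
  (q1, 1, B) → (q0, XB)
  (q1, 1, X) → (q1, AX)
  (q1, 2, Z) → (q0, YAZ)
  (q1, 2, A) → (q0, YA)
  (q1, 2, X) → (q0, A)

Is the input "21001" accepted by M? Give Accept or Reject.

Accept

(q0, 21001, Z)
  read 2, top Z: go to q1, push BZ → (q1, 1001, BZ)
  read 1, top B: go to q0, push XB → (q0, 001, XBZ)
  read 0, top X: go to q1, push ε → (q1, 01, BZ)
  read 0, top B: go to q0, push BB → (q0, 1, BBZ)
  read 1, top B: go to q0, push YY → (q0, ε, YYBZ)
All input consumed; state q0 ∈ F.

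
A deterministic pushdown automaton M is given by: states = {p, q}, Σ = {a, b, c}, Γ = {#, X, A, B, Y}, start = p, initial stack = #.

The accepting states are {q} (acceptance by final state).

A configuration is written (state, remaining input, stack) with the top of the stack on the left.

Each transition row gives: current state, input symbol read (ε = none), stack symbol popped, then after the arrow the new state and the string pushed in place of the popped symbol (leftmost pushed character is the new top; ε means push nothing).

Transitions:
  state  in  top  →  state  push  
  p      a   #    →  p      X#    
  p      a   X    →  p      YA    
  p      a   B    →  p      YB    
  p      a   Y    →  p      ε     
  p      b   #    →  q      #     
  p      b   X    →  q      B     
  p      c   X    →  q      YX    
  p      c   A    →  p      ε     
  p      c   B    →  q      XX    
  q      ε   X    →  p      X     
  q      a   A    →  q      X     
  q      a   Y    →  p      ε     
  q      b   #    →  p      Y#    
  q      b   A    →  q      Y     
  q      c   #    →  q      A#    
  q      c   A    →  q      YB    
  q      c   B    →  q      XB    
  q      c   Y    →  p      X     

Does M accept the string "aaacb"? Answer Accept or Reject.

(p, aaacb, #)
  read a, top #: go to p, push X# → (p, aacb, X#)
  read a, top X: go to p, push YA → (p, acb, YA#)
  read a, top Y: go to p, push ε → (p, cb, A#)
  read c, top A: go to p, push ε → (p, b, #)
  read b, top #: go to q, push # → (q, ε, #)
All input consumed; state q ∈ F.

Accept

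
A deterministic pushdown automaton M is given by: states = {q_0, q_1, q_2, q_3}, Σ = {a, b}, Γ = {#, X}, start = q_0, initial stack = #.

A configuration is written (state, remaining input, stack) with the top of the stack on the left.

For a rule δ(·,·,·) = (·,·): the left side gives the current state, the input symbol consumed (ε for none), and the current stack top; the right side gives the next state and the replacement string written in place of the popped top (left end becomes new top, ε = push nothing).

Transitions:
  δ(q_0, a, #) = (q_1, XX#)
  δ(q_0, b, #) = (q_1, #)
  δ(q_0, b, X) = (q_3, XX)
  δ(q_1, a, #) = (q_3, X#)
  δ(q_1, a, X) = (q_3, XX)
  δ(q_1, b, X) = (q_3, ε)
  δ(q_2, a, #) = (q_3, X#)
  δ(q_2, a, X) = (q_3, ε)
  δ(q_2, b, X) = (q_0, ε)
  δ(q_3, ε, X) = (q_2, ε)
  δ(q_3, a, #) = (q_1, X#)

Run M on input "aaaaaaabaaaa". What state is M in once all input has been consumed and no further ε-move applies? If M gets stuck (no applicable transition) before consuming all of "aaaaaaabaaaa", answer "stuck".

(q_0, aaaaaaabaaaa, #)
  read a, top #: go to q_1, push XX# → (q_1, aaaaaabaaaa, XX#)
  read a, top X: go to q_3, push XX → (q_3, aaaaabaaaa, XXX#)
  ε-move, top X: go to q_2, push ε → (q_2, aaaaabaaaa, XX#)
  read a, top X: go to q_3, push ε → (q_3, aaaabaaaa, X#)
  ε-move, top X: go to q_2, push ε → (q_2, aaaabaaaa, #)
  read a, top #: go to q_3, push X# → (q_3, aaabaaaa, X#)
  ε-move, top X: go to q_2, push ε → (q_2, aaabaaaa, #)
  read a, top #: go to q_3, push X# → (q_3, aabaaaa, X#)
  ε-move, top X: go to q_2, push ε → (q_2, aabaaaa, #)
  read a, top #: go to q_3, push X# → (q_3, abaaaa, X#)
  ε-move, top X: go to q_2, push ε → (q_2, abaaaa, #)
  read a, top #: go to q_3, push X# → (q_3, baaaa, X#)
  ε-move, top X: go to q_2, push ε → (q_2, baaaa, #)
No transition for (q_2, b, top #); M blocks with input baaaa remaining.

stuck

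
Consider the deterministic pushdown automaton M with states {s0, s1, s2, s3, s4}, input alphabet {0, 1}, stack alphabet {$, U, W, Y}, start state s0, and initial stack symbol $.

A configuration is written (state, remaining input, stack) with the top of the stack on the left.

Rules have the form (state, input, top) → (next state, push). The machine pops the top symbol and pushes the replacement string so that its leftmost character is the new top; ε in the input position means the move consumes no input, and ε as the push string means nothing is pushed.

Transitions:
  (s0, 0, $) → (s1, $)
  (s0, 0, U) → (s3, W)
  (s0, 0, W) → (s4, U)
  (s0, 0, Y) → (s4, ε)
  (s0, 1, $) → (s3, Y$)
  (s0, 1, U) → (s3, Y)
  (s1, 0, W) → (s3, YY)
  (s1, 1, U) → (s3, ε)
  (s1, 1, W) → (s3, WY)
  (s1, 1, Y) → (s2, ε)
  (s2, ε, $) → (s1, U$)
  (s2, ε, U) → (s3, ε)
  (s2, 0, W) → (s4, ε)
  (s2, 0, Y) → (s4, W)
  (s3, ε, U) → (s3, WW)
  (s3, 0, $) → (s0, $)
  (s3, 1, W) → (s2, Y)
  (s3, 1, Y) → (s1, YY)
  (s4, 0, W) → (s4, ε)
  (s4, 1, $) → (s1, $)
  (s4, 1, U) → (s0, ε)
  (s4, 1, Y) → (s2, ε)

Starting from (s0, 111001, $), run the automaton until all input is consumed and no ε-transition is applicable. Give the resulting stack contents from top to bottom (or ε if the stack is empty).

(s0, 111001, $) ⊢ (s3, 11001, Y$) ⊢ (s1, 1001, YY$) ⊢ (s2, 001, Y$) ⊢ (s4, 01, W$) ⊢ (s4, 1, $) ⊢ (s1, ε, $)
All input consumed in state s1 with stack $.

$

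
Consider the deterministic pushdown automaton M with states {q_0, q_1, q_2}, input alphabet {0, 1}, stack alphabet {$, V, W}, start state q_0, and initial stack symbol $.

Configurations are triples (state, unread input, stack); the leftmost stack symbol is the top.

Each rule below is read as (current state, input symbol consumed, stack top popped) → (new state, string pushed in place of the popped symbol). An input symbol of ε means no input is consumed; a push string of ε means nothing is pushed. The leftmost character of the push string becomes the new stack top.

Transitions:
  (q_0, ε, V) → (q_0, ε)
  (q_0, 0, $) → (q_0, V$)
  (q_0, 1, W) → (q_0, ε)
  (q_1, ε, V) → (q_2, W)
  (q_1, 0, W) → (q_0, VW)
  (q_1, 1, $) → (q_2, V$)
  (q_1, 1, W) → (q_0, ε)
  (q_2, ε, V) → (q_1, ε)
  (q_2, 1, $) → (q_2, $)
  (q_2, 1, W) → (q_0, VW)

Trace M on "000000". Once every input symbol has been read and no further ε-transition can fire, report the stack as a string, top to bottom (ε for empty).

(q_0, 000000, $)
  read 0, top $: go to q_0, push V$ → (q_0, 00000, V$)
  ε-move, top V: go to q_0, push ε → (q_0, 00000, $)
  read 0, top $: go to q_0, push V$ → (q_0, 0000, V$)
  ε-move, top V: go to q_0, push ε → (q_0, 0000, $)
  read 0, top $: go to q_0, push V$ → (q_0, 000, V$)
  ε-move, top V: go to q_0, push ε → (q_0, 000, $)
  read 0, top $: go to q_0, push V$ → (q_0, 00, V$)
  ε-move, top V: go to q_0, push ε → (q_0, 00, $)
  read 0, top $: go to q_0, push V$ → (q_0, 0, V$)
  ε-move, top V: go to q_0, push ε → (q_0, 0, $)
  read 0, top $: go to q_0, push V$ → (q_0, ε, V$)
  ε-move, top V: go to q_0, push ε → (q_0, ε, $)
All input consumed in state q_0 with stack $.

$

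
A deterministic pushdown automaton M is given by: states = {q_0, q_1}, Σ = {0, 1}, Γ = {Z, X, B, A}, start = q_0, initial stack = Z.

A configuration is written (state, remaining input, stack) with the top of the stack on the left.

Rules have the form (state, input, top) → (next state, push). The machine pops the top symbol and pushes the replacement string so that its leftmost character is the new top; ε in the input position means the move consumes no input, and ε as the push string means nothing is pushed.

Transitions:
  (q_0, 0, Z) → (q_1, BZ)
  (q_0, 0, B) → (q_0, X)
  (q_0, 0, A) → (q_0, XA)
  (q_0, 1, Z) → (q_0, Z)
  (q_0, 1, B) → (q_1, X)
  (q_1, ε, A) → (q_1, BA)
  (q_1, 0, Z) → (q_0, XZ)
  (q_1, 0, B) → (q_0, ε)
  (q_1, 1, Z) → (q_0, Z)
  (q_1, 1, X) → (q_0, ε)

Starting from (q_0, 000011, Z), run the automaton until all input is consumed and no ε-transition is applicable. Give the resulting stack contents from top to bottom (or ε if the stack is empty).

(q_0, 000011, Z) ⊢ (q_1, 00011, BZ) ⊢ (q_0, 0011, Z) ⊢ (q_1, 011, BZ) ⊢ (q_0, 11, Z) ⊢ (q_0, 1, Z) ⊢ (q_0, ε, Z)
All input consumed in state q_0 with stack Z.

Z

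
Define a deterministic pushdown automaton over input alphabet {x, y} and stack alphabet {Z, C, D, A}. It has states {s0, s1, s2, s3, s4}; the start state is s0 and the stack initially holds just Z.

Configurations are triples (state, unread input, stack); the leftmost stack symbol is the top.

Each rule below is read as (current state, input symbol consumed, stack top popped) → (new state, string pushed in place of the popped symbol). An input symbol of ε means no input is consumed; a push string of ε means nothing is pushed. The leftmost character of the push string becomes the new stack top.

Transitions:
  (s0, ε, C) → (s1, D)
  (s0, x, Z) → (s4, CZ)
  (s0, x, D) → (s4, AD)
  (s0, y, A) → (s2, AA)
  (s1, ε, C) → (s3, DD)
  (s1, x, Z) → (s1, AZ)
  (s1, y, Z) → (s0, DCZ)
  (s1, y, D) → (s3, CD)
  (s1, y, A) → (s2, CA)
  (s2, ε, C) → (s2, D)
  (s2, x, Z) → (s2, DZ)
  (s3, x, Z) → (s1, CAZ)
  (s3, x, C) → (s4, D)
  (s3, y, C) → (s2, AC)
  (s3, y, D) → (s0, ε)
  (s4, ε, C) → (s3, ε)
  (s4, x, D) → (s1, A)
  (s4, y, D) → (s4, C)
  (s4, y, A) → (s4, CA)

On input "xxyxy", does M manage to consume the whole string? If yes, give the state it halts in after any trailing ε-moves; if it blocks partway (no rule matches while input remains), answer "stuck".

s3

(s0, xxyxy, Z)
  read x, top Z: go to s4, push CZ → (s4, xyxy, CZ)
  ε-move, top C: go to s3, push ε → (s3, xyxy, Z)
  read x, top Z: go to s1, push CAZ → (s1, yxy, CAZ)
  ε-move, top C: go to s3, push DD → (s3, yxy, DDAZ)
  read y, top D: go to s0, push ε → (s0, xy, DAZ)
  read x, top D: go to s4, push AD → (s4, y, ADAZ)
  read y, top A: go to s4, push CA → (s4, ε, CADAZ)
  ε-move, top C: go to s3, push ε → (s3, ε, ADAZ)
All input consumed; M is in state s3.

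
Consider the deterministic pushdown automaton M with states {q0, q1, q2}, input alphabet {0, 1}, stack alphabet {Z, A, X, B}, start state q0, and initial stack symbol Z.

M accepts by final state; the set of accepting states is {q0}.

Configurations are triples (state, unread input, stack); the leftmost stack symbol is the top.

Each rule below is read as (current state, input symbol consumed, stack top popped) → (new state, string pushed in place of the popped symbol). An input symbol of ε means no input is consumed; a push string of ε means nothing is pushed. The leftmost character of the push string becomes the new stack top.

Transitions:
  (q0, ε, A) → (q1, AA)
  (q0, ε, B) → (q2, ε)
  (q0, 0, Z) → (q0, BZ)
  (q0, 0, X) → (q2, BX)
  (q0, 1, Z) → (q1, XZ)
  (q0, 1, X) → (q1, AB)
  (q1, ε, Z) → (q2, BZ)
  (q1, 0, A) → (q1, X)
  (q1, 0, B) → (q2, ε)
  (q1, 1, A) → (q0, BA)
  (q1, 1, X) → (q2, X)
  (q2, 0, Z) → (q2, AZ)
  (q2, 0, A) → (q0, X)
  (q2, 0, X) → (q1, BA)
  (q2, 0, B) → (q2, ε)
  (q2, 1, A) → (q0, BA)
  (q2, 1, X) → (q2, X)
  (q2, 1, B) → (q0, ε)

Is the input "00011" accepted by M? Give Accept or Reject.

Accept

(q0, 00011, Z)
  read 0, top Z: go to q0, push BZ → (q0, 0011, BZ)
  ε-move, top B: go to q2, push ε → (q2, 0011, Z)
  read 0, top Z: go to q2, push AZ → (q2, 011, AZ)
  read 0, top A: go to q0, push X → (q0, 11, XZ)
  read 1, top X: go to q1, push AB → (q1, 1, ABZ)
  read 1, top A: go to q0, push BA → (q0, ε, BABZ)
All input consumed; state q0 ∈ F.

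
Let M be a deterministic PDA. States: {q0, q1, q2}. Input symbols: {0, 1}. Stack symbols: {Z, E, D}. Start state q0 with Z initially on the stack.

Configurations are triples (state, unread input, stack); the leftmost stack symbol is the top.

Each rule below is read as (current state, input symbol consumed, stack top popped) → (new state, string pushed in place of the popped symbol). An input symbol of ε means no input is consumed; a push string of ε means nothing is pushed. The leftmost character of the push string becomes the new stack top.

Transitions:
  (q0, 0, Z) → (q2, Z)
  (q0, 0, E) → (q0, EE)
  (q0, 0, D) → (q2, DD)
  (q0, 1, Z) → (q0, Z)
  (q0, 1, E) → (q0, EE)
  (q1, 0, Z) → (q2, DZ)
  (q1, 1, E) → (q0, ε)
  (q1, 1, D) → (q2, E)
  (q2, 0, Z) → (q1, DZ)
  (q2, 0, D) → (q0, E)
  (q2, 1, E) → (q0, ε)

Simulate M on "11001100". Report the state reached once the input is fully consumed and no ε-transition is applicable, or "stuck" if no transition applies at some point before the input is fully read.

(q0, 11001100, Z) ⊢ (q0, 1001100, Z) ⊢ (q0, 001100, Z) ⊢ (q2, 01100, Z) ⊢ (q1, 1100, DZ) ⊢ (q2, 100, EZ) ⊢ (q0, 00, Z) ⊢ (q2, 0, Z) ⊢ (q1, ε, DZ)
All input consumed; M is in state q1.

q1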